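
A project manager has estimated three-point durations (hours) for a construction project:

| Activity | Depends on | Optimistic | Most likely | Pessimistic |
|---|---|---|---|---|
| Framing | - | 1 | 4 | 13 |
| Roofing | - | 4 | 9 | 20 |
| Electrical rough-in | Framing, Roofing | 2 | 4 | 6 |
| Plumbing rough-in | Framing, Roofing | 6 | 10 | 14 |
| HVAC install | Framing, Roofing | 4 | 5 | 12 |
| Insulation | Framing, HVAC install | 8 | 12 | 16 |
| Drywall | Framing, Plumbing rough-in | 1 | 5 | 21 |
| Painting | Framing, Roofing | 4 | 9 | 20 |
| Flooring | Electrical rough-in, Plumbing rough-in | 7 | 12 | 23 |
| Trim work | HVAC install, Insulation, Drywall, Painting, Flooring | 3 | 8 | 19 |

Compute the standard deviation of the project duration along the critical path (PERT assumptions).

4.81 hours

te_Framing = (1 + 4·4 + 13)/6 = 30/6 = 5; σ²_Framing = ((13−1)/6)² = 4.000
te_Roofing = (4 + 4·9 + 20)/6 = 60/6 = 10; σ²_Roofing = ((20−4)/6)² = 7.111
te_Electrical rough-in = (2 + 4·4 + 6)/6 = 24/6 = 4; σ²_Electrical rough-in = ((6−2)/6)² = 0.444
te_Plumbing rough-in = (6 + 4·10 + 14)/6 = 60/6 = 10; σ²_Plumbing rough-in = ((14−6)/6)² = 1.778
te_HVAC install = (4 + 4·5 + 12)/6 = 36/6 = 6; σ²_HVAC install = ((12−4)/6)² = 1.778
te_Insulation = (8 + 4·12 + 16)/6 = 72/6 = 12; σ²_Insulation = ((16−8)/6)² = 1.778
te_Drywall = (1 + 4·5 + 21)/6 = 42/6 = 7; σ²_Drywall = ((21−1)/6)² = 11.111
te_Painting = (4 + 4·9 + 20)/6 = 60/6 = 10; σ²_Painting = ((20−4)/6)² = 7.111
te_Flooring = (7 + 4·12 + 23)/6 = 78/6 = 13; σ²_Flooring = ((23−7)/6)² = 7.111
te_Trim work = (3 + 4·8 + 19)/6 = 54/6 = 9; σ²_Trim work = ((19−3)/6)² = 7.111

Forward pass:
ES_Framing = 0; EF_Framing = 5
ES_Roofing = 0; EF_Roofing = 10
ES_Electrical rough-in = max(EF_Framing=5, EF_Roofing=10) = 10; EF_Electrical rough-in = 10+4 = 14
ES_Plumbing rough-in = max(EF_Framing=5, EF_Roofing=10) = 10; EF_Plumbing rough-in = 10+10 = 20
ES_HVAC install = max(EF_Framing=5, EF_Roofing=10) = 10; EF_HVAC install = 10+6 = 16
ES_Insulation = max(EF_Framing=5, EF_HVAC install=16) = 16; EF_Insulation = 16+12 = 28
ES_Drywall = max(EF_Framing=5, EF_Plumbing rough-in=20) = 20; EF_Drywall = 20+7 = 27
ES_Painting = max(EF_Framing=5, EF_Roofing=10) = 10; EF_Painting = 10+10 = 20
ES_Flooring = max(EF_Electrical rough-in=14, EF_Plumbing rough-in=20) = 20; EF_Flooring = 20+13 = 33
ES_Trim work = max(EF_HVAC install=16, EF_Insulation=28, EF_Drywall=27, EF_Painting=20, EF_Flooring=33) = 33; EF_Trim work = 33+9 = 42
Expected project duration μ = 42 hours. Critical path: Roofing → Plumbing rough-in → Flooring → Trim work.

Variance along critical path = 7.111 + 1.778 + 7.111 + 7.111 = 23.111
σ = √23.111 = 4.807 hours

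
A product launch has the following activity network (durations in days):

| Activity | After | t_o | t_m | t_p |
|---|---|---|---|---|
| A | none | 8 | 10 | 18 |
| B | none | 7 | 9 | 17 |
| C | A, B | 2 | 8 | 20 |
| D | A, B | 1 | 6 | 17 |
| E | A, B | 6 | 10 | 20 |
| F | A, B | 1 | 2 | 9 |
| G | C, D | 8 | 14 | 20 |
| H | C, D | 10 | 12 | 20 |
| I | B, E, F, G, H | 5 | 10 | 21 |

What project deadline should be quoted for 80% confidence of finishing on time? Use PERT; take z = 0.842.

49.0 days

te_A = (8 + 4·10 + 18)/6 = 66/6 = 11; σ²_A = ((18−8)/6)² = 2.778
te_B = (7 + 4·9 + 17)/6 = 60/6 = 10; σ²_B = ((17−7)/6)² = 2.778
te_C = (2 + 4·8 + 20)/6 = 54/6 = 9; σ²_C = ((20−2)/6)² = 9.000
te_D = (1 + 4·6 + 17)/6 = 42/6 = 7; σ²_D = ((17−1)/6)² = 7.111
te_E = (6 + 4·10 + 20)/6 = 66/6 = 11; σ²_E = ((20−6)/6)² = 5.444
te_F = (1 + 4·2 + 9)/6 = 18/6 = 3; σ²_F = ((9−1)/6)² = 1.778
te_G = (8 + 4·14 + 20)/6 = 84/6 = 14; σ²_G = ((20−8)/6)² = 4.000
te_H = (10 + 4·12 + 20)/6 = 78/6 = 13; σ²_H = ((20−10)/6)² = 2.778
te_I = (5 + 4·10 + 21)/6 = 66/6 = 11; σ²_I = ((21−5)/6)² = 7.111

Forward pass:
ES_A = 0; EF_A = 11
ES_B = 0; EF_B = 10
ES_C = max(EF_A=11, EF_B=10) = 11; EF_C = 11+9 = 20
ES_D = max(EF_A=11, EF_B=10) = 11; EF_D = 11+7 = 18
ES_E = max(EF_A=11, EF_B=10) = 11; EF_E = 11+11 = 22
ES_F = max(EF_A=11, EF_B=10) = 11; EF_F = 11+3 = 14
ES_G = max(EF_C=20, EF_D=18) = 20; EF_G = 20+14 = 34
ES_H = max(EF_C=20, EF_D=18) = 20; EF_H = 20+13 = 33
ES_I = max(EF_B=10, EF_E=22, EF_F=14, EF_G=34, EF_H=33) = 34; EF_I = 34+11 = 45
Expected project duration μ = 45 days. Critical path: A → C → G → I.

Variance along critical path = 2.778 + 9.000 + 4.000 + 7.111 = 22.889; σ = 4.784 days.
D = μ + z·σ = 45 + 0.842·4.784 = 49.0 days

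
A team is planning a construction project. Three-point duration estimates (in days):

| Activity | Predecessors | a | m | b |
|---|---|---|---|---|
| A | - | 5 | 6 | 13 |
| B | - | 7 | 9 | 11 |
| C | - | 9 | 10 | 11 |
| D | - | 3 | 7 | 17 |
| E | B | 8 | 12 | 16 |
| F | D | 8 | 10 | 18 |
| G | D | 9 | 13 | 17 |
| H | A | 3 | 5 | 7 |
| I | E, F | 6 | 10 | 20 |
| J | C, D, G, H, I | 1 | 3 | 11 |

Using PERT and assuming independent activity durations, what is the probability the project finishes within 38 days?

0.732

te_A = (5 + 4·6 + 13)/6 = 42/6 = 7; σ²_A = ((13−5)/6)² = 1.778
te_B = (7 + 4·9 + 11)/6 = 54/6 = 9; σ²_B = ((11−7)/6)² = 0.444
te_C = (9 + 4·10 + 11)/6 = 60/6 = 10; σ²_C = ((11−9)/6)² = 0.111
te_D = (3 + 4·7 + 17)/6 = 48/6 = 8; σ²_D = ((17−3)/6)² = 5.444
te_E = (8 + 4·12 + 16)/6 = 72/6 = 12; σ²_E = ((16−8)/6)² = 1.778
te_F = (8 + 4·10 + 18)/6 = 66/6 = 11; σ²_F = ((18−8)/6)² = 2.778
te_G = (9 + 4·13 + 17)/6 = 78/6 = 13; σ²_G = ((17−9)/6)² = 1.778
te_H = (3 + 4·5 + 7)/6 = 30/6 = 5; σ²_H = ((7−3)/6)² = 0.444
te_I = (6 + 4·10 + 20)/6 = 66/6 = 11; σ²_I = ((20−6)/6)² = 5.444
te_J = (1 + 4·3 + 11)/6 = 24/6 = 4; σ²_J = ((11−1)/6)² = 2.778

Forward pass:
ES_A = 0; EF_A = 7
ES_B = 0; EF_B = 9
ES_C = 0; EF_C = 10
ES_D = 0; EF_D = 8
ES_E = 9; EF_E = 9+12 = 21
ES_F = 8; EF_F = 8+11 = 19
ES_G = 8; EF_G = 8+13 = 21
ES_H = 7; EF_H = 7+5 = 12
ES_I = max(EF_E=21, EF_F=19) = 21; EF_I = 21+11 = 32
ES_J = max(EF_C=10, EF_D=8, EF_G=21, EF_H=12, EF_I=32) = 32; EF_J = 32+4 = 36
Expected project duration μ = 36 days. Critical path: B → E → I → J.

Variance along critical path = 0.444 + 1.778 + 5.444 + 2.778 = 10.444; σ = √10.444 = 3.232 days.
Z = (38 − 36) / 3.232 = 0.619
P(T ≤ 38) = Φ(0.619) ≈ 0.732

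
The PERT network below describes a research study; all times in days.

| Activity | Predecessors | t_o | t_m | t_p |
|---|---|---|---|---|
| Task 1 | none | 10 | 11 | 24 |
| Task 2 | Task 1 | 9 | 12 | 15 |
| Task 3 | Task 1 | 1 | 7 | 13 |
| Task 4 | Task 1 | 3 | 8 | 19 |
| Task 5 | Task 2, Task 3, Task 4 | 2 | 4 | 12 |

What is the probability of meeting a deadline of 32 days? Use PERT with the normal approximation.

0.745

te_Task 1 = (10 + 4·11 + 24)/6 = 78/6 = 13; σ²_Task 1 = ((24−10)/6)² = 5.444
te_Task 2 = (9 + 4·12 + 15)/6 = 72/6 = 12; σ²_Task 2 = ((15−9)/6)² = 1.000
te_Task 3 = (1 + 4·7 + 13)/6 = 42/6 = 7; σ²_Task 3 = ((13−1)/6)² = 4.000
te_Task 4 = (3 + 4·8 + 19)/6 = 54/6 = 9; σ²_Task 4 = ((19−3)/6)² = 7.111
te_Task 5 = (2 + 4·4 + 12)/6 = 30/6 = 5; σ²_Task 5 = ((12−2)/6)² = 2.778

Forward pass:
ES_Task 1 = 0; EF_Task 1 = 13
ES_Task 2 = 13; EF_Task 2 = 13+12 = 25
ES_Task 3 = 13; EF_Task 3 = 13+7 = 20
ES_Task 4 = 13; EF_Task 4 = 13+9 = 22
ES_Task 5 = max(EF_Task 2=25, EF_Task 3=20, EF_Task 4=22) = 25; EF_Task 5 = 25+5 = 30
Expected project duration μ = 30 days. Critical path: Task 1 → Task 2 → Task 5.

Variance along critical path = 5.444 + 1.000 + 2.778 = 9.222; σ = √9.222 = 3.037 days.
Z = (32 − 30) / 3.037 = 0.659
P(T ≤ 32) = Φ(0.659) ≈ 0.745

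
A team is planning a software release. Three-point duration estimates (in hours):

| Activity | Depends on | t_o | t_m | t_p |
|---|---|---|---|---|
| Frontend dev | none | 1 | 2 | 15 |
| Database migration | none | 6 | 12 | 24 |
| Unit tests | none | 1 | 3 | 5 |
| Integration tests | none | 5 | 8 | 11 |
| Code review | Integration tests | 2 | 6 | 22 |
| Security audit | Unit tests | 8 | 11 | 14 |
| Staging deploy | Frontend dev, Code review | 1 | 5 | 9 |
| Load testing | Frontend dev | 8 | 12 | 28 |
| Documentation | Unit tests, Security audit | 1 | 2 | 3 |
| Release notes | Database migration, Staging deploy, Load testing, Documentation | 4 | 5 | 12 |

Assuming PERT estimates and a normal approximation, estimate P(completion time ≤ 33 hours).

te_Frontend dev = (1 + 4·2 + 15)/6 = 24/6 = 4; σ²_Frontend dev = ((15−1)/6)² = 5.444
te_Database migration = (6 + 4·12 + 24)/6 = 78/6 = 13; σ²_Database migration = ((24−6)/6)² = 9.000
te_Unit tests = (1 + 4·3 + 5)/6 = 18/6 = 3; σ²_Unit tests = ((5−1)/6)² = 0.444
te_Integration tests = (5 + 4·8 + 11)/6 = 48/6 = 8; σ²_Integration tests = ((11−5)/6)² = 1.000
te_Code review = (2 + 4·6 + 22)/6 = 48/6 = 8; σ²_Code review = ((22−2)/6)² = 11.111
te_Security audit = (8 + 4·11 + 14)/6 = 66/6 = 11; σ²_Security audit = ((14−8)/6)² = 1.000
te_Staging deploy = (1 + 4·5 + 9)/6 = 30/6 = 5; σ²_Staging deploy = ((9−1)/6)² = 1.778
te_Load testing = (8 + 4·12 + 28)/6 = 84/6 = 14; σ²_Load testing = ((28−8)/6)² = 11.111
te_Documentation = (1 + 4·2 + 3)/6 = 12/6 = 2; σ²_Documentation = ((3−1)/6)² = 0.111
te_Release notes = (4 + 4·5 + 12)/6 = 36/6 = 6; σ²_Release notes = ((12−4)/6)² = 1.778

Forward pass:
ES_Frontend dev = 0; EF_Frontend dev = 4
ES_Database migration = 0; EF_Database migration = 13
ES_Unit tests = 0; EF_Unit tests = 3
ES_Integration tests = 0; EF_Integration tests = 8
ES_Code review = 8; EF_Code review = 8+8 = 16
ES_Security audit = 3; EF_Security audit = 3+11 = 14
ES_Staging deploy = max(EF_Frontend dev=4, EF_Code review=16) = 16; EF_Staging deploy = 16+5 = 21
ES_Load testing = 4; EF_Load testing = 4+14 = 18
ES_Documentation = max(EF_Unit tests=3, EF_Security audit=14) = 14; EF_Documentation = 14+2 = 16
ES_Release notes = max(EF_Database migration=13, EF_Staging deploy=21, EF_Load testing=18, EF_Documentation=16) = 21; EF_Release notes = 21+6 = 27
Expected project duration μ = 27 hours. Critical path: Integration tests → Code review → Staging deploy → Release notes.

Variance along critical path = 1.000 + 11.111 + 1.778 + 1.778 = 15.667; σ = √15.667 = 3.958 hours.
Z = (33 − 27) / 3.958 = 1.516
P(T ≤ 33) = Φ(1.516) ≈ 0.935

0.935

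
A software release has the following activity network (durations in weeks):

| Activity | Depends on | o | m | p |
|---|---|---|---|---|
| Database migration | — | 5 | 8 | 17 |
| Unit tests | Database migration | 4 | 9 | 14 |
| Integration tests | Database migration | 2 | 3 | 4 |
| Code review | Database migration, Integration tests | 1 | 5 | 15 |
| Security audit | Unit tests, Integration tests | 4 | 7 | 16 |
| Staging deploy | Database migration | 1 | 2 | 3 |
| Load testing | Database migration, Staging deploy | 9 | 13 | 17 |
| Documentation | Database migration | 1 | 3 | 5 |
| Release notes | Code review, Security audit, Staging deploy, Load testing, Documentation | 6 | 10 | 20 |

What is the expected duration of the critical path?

37 weeks

te_Database migration = (5 + 4·8 + 17)/6 = 54/6 = 9
te_Unit tests = (4 + 4·9 + 14)/6 = 54/6 = 9
te_Integration tests = (2 + 4·3 + 4)/6 = 18/6 = 3
te_Code review = (1 + 4·5 + 15)/6 = 36/6 = 6
te_Security audit = (4 + 4·7 + 16)/6 = 48/6 = 8
te_Staging deploy = (1 + 4·2 + 3)/6 = 12/6 = 2
te_Load testing = (9 + 4·13 + 17)/6 = 78/6 = 13
te_Documentation = (1 + 4·3 + 5)/6 = 18/6 = 3
te_Release notes = (6 + 4·10 + 20)/6 = 66/6 = 11

Forward pass:
ES_Database migration = 0; EF_Database migration = 9
ES_Unit tests = 9; EF_Unit tests = 9+9 = 18
ES_Integration tests = 9; EF_Integration tests = 9+3 = 12
ES_Code review = max(EF_Database migration=9, EF_Integration tests=12) = 12; EF_Code review = 12+6 = 18
ES_Security audit = max(EF_Unit tests=18, EF_Integration tests=12) = 18; EF_Security audit = 18+8 = 26
ES_Staging deploy = 9; EF_Staging deploy = 9+2 = 11
ES_Load testing = max(EF_Database migration=9, EF_Staging deploy=11) = 11; EF_Load testing = 11+13 = 24
ES_Documentation = 9; EF_Documentation = 9+3 = 12
ES_Release notes = max(EF_Code review=18, EF_Security audit=26, EF_Staging deploy=11, EF_Load testing=24, EF_Documentation=12) = 26; EF_Release notes = 26+11 = 37
Expected project duration μ = 37 weeks. Critical path: Database migration → Unit tests → Security audit → Release notes.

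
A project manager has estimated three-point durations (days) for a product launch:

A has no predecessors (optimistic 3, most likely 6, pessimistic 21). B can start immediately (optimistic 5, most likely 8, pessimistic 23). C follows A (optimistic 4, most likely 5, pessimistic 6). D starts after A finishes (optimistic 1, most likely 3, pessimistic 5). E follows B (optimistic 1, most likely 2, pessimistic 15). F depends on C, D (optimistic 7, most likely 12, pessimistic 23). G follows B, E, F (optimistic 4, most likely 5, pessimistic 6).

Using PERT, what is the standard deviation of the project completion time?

4.04 days

te_A = (3 + 4·6 + 21)/6 = 48/6 = 8; σ²_A = ((21−3)/6)² = 9.000
te_B = (5 + 4·8 + 23)/6 = 60/6 = 10; σ²_B = ((23−5)/6)² = 9.000
te_C = (4 + 4·5 + 6)/6 = 30/6 = 5; σ²_C = ((6−4)/6)² = 0.111
te_D = (1 + 4·3 + 5)/6 = 18/6 = 3; σ²_D = ((5−1)/6)² = 0.444
te_E = (1 + 4·2 + 15)/6 = 24/6 = 4; σ²_E = ((15−1)/6)² = 5.444
te_F = (7 + 4·12 + 23)/6 = 78/6 = 13; σ²_F = ((23−7)/6)² = 7.111
te_G = (4 + 4·5 + 6)/6 = 30/6 = 5; σ²_G = ((6−4)/6)² = 0.111

Forward pass:
ES_A = 0; EF_A = 8
ES_B = 0; EF_B = 10
ES_C = 8; EF_C = 8+5 = 13
ES_D = 8; EF_D = 8+3 = 11
ES_E = 10; EF_E = 10+4 = 14
ES_F = max(EF_C=13, EF_D=11) = 13; EF_F = 13+13 = 26
ES_G = max(EF_B=10, EF_E=14, EF_F=26) = 26; EF_G = 26+5 = 31
Expected project duration μ = 31 days. Critical path: A → C → F → G.

Variance along critical path = 9.000 + 0.111 + 7.111 + 0.111 = 16.333
σ = √16.333 = 4.041 days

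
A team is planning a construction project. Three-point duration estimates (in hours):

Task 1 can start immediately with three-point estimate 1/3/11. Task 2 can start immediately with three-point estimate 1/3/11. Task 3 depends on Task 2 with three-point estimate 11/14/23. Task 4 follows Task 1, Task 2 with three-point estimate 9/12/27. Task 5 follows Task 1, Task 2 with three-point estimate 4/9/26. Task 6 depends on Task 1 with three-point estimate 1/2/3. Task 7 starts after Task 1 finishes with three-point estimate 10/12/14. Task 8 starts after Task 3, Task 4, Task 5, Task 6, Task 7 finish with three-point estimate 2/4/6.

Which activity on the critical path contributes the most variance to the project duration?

Task 3

te_Task 1 = (1 + 4·3 + 11)/6 = 24/6 = 4; σ²_Task 1 = ((11−1)/6)² = 2.778
te_Task 2 = (1 + 4·3 + 11)/6 = 24/6 = 4; σ²_Task 2 = ((11−1)/6)² = 2.778
te_Task 3 = (11 + 4·14 + 23)/6 = 90/6 = 15; σ²_Task 3 = ((23−11)/6)² = 4.000
te_Task 4 = (9 + 4·12 + 27)/6 = 84/6 = 14; σ²_Task 4 = ((27−9)/6)² = 9.000
te_Task 5 = (4 + 4·9 + 26)/6 = 66/6 = 11; σ²_Task 5 = ((26−4)/6)² = 13.444
te_Task 6 = (1 + 4·2 + 3)/6 = 12/6 = 2; σ²_Task 6 = ((3−1)/6)² = 0.111
te_Task 7 = (10 + 4·12 + 14)/6 = 72/6 = 12; σ²_Task 7 = ((14−10)/6)² = 0.444
te_Task 8 = (2 + 4·4 + 6)/6 = 24/6 = 4; σ²_Task 8 = ((6−2)/6)² = 0.444

Forward pass:
ES_Task 1 = 0; EF_Task 1 = 4
ES_Task 2 = 0; EF_Task 2 = 4
ES_Task 3 = 4; EF_Task 3 = 4+15 = 19
ES_Task 4 = max(EF_Task 1=4, EF_Task 2=4) = 4; EF_Task 4 = 4+14 = 18
ES_Task 5 = max(EF_Task 1=4, EF_Task 2=4) = 4; EF_Task 5 = 4+11 = 15
ES_Task 6 = 4; EF_Task 6 = 4+2 = 6
ES_Task 7 = 4; EF_Task 7 = 4+12 = 16
ES_Task 8 = max(EF_Task 3=19, EF_Task 4=18, EF_Task 5=15, EF_Task 6=6, EF_Task 7=16) = 19; EF_Task 8 = 19+4 = 23
Expected project duration μ = 23 hours. Critical path: Task 2 → Task 3 → Task 8.

Variances on critical path: σ²_Task 2=2.778, σ²_Task 3=4.000, σ²_Task 8=0.444.
Largest is σ²_Task 3 = 4.000.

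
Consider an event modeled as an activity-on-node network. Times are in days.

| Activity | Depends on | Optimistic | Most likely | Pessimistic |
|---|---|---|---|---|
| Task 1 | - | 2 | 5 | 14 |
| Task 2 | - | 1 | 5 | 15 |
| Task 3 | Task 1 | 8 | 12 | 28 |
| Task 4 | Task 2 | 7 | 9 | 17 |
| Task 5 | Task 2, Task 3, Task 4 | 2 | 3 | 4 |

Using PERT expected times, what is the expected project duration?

23 days

te_Task 1 = (2 + 4·5 + 14)/6 = 36/6 = 6
te_Task 2 = (1 + 4·5 + 15)/6 = 36/6 = 6
te_Task 3 = (8 + 4·12 + 28)/6 = 84/6 = 14
te_Task 4 = (7 + 4·9 + 17)/6 = 60/6 = 10
te_Task 5 = (2 + 4·3 + 4)/6 = 18/6 = 3

Forward pass:
ES_Task 1 = 0; EF_Task 1 = 6
ES_Task 2 = 0; EF_Task 2 = 6
ES_Task 3 = 6; EF_Task 3 = 6+14 = 20
ES_Task 4 = 6; EF_Task 4 = 6+10 = 16
ES_Task 5 = max(EF_Task 2=6, EF_Task 3=20, EF_Task 4=16) = 20; EF_Task 5 = 20+3 = 23
Expected project duration μ = 23 days. Critical path: Task 1 → Task 3 → Task 5.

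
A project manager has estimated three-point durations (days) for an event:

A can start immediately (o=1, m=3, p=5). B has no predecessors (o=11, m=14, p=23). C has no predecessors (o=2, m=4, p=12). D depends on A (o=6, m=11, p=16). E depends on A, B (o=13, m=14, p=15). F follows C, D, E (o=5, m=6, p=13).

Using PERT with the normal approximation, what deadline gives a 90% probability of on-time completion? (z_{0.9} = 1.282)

39.1 days

te_A = (1 + 4·3 + 5)/6 = 18/6 = 3; σ²_A = ((5−1)/6)² = 0.444
te_B = (11 + 4·14 + 23)/6 = 90/6 = 15; σ²_B = ((23−11)/6)² = 4.000
te_C = (2 + 4·4 + 12)/6 = 30/6 = 5; σ²_C = ((12−2)/6)² = 2.778
te_D = (6 + 4·11 + 16)/6 = 66/6 = 11; σ²_D = ((16−6)/6)² = 2.778
te_E = (13 + 4·14 + 15)/6 = 84/6 = 14; σ²_E = ((15−13)/6)² = 0.111
te_F = (5 + 4·6 + 13)/6 = 42/6 = 7; σ²_F = ((13−5)/6)² = 1.778

Forward pass:
ES_A = 0; EF_A = 3
ES_B = 0; EF_B = 15
ES_C = 0; EF_C = 5
ES_D = 3; EF_D = 3+11 = 14
ES_E = max(EF_A=3, EF_B=15) = 15; EF_E = 15+14 = 29
ES_F = max(EF_C=5, EF_D=14, EF_E=29) = 29; EF_F = 29+7 = 36
Expected project duration μ = 36 days. Critical path: B → E → F.

Variance along critical path = 4.000 + 0.111 + 1.778 = 5.889; σ = 2.427 days.
D = μ + z·σ = 36 + 1.282·2.427 = 39.1 days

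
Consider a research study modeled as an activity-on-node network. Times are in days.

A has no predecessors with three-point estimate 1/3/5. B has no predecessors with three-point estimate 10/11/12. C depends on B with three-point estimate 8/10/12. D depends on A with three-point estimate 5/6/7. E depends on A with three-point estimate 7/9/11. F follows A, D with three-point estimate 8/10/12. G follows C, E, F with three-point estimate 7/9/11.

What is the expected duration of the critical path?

te_A = (1 + 4·3 + 5)/6 = 18/6 = 3
te_B = (10 + 4·11 + 12)/6 = 66/6 = 11
te_C = (8 + 4·10 + 12)/6 = 60/6 = 10
te_D = (5 + 4·6 + 7)/6 = 36/6 = 6
te_E = (7 + 4·9 + 11)/6 = 54/6 = 9
te_F = (8 + 4·10 + 12)/6 = 60/6 = 10
te_G = (7 + 4·9 + 11)/6 = 54/6 = 9

Forward pass:
ES_A = 0; EF_A = 3
ES_B = 0; EF_B = 11
ES_C = 11; EF_C = 11+10 = 21
ES_D = 3; EF_D = 3+6 = 9
ES_E = 3; EF_E = 3+9 = 12
ES_F = max(EF_A=3, EF_D=9) = 9; EF_F = 9+10 = 19
ES_G = max(EF_C=21, EF_E=12, EF_F=19) = 21; EF_G = 21+9 = 30
Expected project duration μ = 30 days. Critical path: B → C → G.

30 days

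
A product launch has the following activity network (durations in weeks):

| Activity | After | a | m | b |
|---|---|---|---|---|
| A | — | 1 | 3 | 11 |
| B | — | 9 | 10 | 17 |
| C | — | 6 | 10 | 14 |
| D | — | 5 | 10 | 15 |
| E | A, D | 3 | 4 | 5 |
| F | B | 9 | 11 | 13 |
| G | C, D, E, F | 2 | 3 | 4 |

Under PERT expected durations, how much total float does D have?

8 weeks

te_A = (1 + 4·3 + 11)/6 = 24/6 = 4
te_B = (9 + 4·10 + 17)/6 = 66/6 = 11
te_C = (6 + 4·10 + 14)/6 = 60/6 = 10
te_D = (5 + 4·10 + 15)/6 = 60/6 = 10
te_E = (3 + 4·4 + 5)/6 = 24/6 = 4
te_F = (9 + 4·11 + 13)/6 = 66/6 = 11
te_G = (2 + 4·3 + 4)/6 = 18/6 = 3

Forward pass:
ES_A = 0; EF_A = 4
ES_B = 0; EF_B = 11
ES_C = 0; EF_C = 10
ES_D = 0; EF_D = 10
ES_E = max(EF_A=4, EF_D=10) = 10; EF_E = 10+4 = 14
ES_F = 11; EF_F = 11+11 = 22
ES_G = max(EF_C=10, EF_D=10, EF_E=14, EF_F=22) = 22; EF_G = 22+3 = 25
Expected project duration μ = 25 weeks. Critical path: B → F → G.

Backward pass:
LF_G = 25; LS_G = 25−3 = 22
LF_F = LS_G = 22; LS_F = 22−11 = 11
LF_E = LS_G = 22; LS_E = 22−4 = 18
LF_D = min(LS_E=18, LS_G=22) = 18; LS_D = 18−10 = 8
LF_C = LS_G = 22; LS_C = 22−10 = 12
LF_B = LS_F = 11; LS_B = 11−11 = 0
LF_A = LS_E = 18; LS_A = 18−4 = 14
Slack_D = LS_D − ES_D = 8 − 0 = 8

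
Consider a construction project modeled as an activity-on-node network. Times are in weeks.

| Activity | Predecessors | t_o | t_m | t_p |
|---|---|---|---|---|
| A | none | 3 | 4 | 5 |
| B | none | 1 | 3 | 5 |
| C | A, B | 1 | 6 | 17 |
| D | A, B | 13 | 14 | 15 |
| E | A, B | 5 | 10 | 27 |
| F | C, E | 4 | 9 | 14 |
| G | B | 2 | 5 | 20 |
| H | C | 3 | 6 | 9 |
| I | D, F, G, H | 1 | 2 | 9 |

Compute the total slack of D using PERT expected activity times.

te_A = (3 + 4·4 + 5)/6 = 24/6 = 4
te_B = (1 + 4·3 + 5)/6 = 18/6 = 3
te_C = (1 + 4·6 + 17)/6 = 42/6 = 7
te_D = (13 + 4·14 + 15)/6 = 84/6 = 14
te_E = (5 + 4·10 + 27)/6 = 72/6 = 12
te_F = (4 + 4·9 + 14)/6 = 54/6 = 9
te_G = (2 + 4·5 + 20)/6 = 42/6 = 7
te_H = (3 + 4·6 + 9)/6 = 36/6 = 6
te_I = (1 + 4·2 + 9)/6 = 18/6 = 3

Forward pass:
ES_A = 0; EF_A = 4
ES_B = 0; EF_B = 3
ES_C = max(EF_A=4, EF_B=3) = 4; EF_C = 4+7 = 11
ES_D = max(EF_A=4, EF_B=3) = 4; EF_D = 4+14 = 18
ES_E = max(EF_A=4, EF_B=3) = 4; EF_E = 4+12 = 16
ES_F = max(EF_C=11, EF_E=16) = 16; EF_F = 16+9 = 25
ES_G = 3; EF_G = 3+7 = 10
ES_H = 11; EF_H = 11+6 = 17
ES_I = max(EF_D=18, EF_F=25, EF_G=10, EF_H=17) = 25; EF_I = 25+3 = 28
Expected project duration μ = 28 weeks. Critical path: A → E → F → I.

Backward pass:
LF_I = 28; LS_I = 28−3 = 25
LF_H = LS_I = 25; LS_H = 25−6 = 19
LF_G = LS_I = 25; LS_G = 25−7 = 18
LF_F = LS_I = 25; LS_F = 25−9 = 16
LF_E = LS_F = 16; LS_E = 16−12 = 4
LF_D = LS_I = 25; LS_D = 25−14 = 11
LF_C = min(LS_F=16, LS_H=19) = 16; LS_C = 16−7 = 9
LF_B = min(LS_C=9, LS_D=11, LS_E=4, LS_G=18) = 4; LS_B = 4−3 = 1
LF_A = min(LS_C=9, LS_D=11, LS_E=4) = 4; LS_A = 4−4 = 0
Slack_D = LS_D − ES_D = 11 − 4 = 7

7 weeks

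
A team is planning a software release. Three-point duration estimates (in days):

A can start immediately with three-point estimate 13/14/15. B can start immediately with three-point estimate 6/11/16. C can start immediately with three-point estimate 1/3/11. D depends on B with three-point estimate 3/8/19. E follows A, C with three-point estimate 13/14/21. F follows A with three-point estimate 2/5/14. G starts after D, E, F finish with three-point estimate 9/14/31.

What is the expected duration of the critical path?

45 days

te_A = (13 + 4·14 + 15)/6 = 84/6 = 14
te_B = (6 + 4·11 + 16)/6 = 66/6 = 11
te_C = (1 + 4·3 + 11)/6 = 24/6 = 4
te_D = (3 + 4·8 + 19)/6 = 54/6 = 9
te_E = (13 + 4·14 + 21)/6 = 90/6 = 15
te_F = (2 + 4·5 + 14)/6 = 36/6 = 6
te_G = (9 + 4·14 + 31)/6 = 96/6 = 16

Forward pass:
ES_A = 0; EF_A = 14
ES_B = 0; EF_B = 11
ES_C = 0; EF_C = 4
ES_D = 11; EF_D = 11+9 = 20
ES_E = max(EF_A=14, EF_C=4) = 14; EF_E = 14+15 = 29
ES_F = 14; EF_F = 14+6 = 20
ES_G = max(EF_D=20, EF_E=29, EF_F=20) = 29; EF_G = 29+16 = 45
Expected project duration μ = 45 days. Critical path: A → E → G.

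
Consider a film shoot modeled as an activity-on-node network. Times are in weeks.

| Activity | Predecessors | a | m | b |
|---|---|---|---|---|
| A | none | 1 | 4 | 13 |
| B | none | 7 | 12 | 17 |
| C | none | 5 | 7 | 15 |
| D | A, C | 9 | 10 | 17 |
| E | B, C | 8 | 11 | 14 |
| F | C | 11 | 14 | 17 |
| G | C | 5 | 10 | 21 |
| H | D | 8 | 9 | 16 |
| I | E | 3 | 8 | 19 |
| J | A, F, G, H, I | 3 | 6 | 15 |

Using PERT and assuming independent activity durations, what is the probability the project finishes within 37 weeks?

0.302

te_A = (1 + 4·4 + 13)/6 = 30/6 = 5; σ²_A = ((13−1)/6)² = 4.000
te_B = (7 + 4·12 + 17)/6 = 72/6 = 12; σ²_B = ((17−7)/6)² = 2.778
te_C = (5 + 4·7 + 15)/6 = 48/6 = 8; σ²_C = ((15−5)/6)² = 2.778
te_D = (9 + 4·10 + 17)/6 = 66/6 = 11; σ²_D = ((17−9)/6)² = 1.778
te_E = (8 + 4·11 + 14)/6 = 66/6 = 11; σ²_E = ((14−8)/6)² = 1.000
te_F = (11 + 4·14 + 17)/6 = 84/6 = 14; σ²_F = ((17−11)/6)² = 1.000
te_G = (5 + 4·10 + 21)/6 = 66/6 = 11; σ²_G = ((21−5)/6)² = 7.111
te_H = (8 + 4·9 + 16)/6 = 60/6 = 10; σ²_H = ((16−8)/6)² = 1.778
te_I = (3 + 4·8 + 19)/6 = 54/6 = 9; σ²_I = ((19−3)/6)² = 7.111
te_J = (3 + 4·6 + 15)/6 = 42/6 = 7; σ²_J = ((15−3)/6)² = 4.000

Forward pass:
ES_A = 0; EF_A = 5
ES_B = 0; EF_B = 12
ES_C = 0; EF_C = 8
ES_D = max(EF_A=5, EF_C=8) = 8; EF_D = 8+11 = 19
ES_E = max(EF_B=12, EF_C=8) = 12; EF_E = 12+11 = 23
ES_F = 8; EF_F = 8+14 = 22
ES_G = 8; EF_G = 8+11 = 19
ES_H = 19; EF_H = 19+10 = 29
ES_I = 23; EF_I = 23+9 = 32
ES_J = max(EF_A=5, EF_F=22, EF_G=19, EF_H=29, EF_I=32) = 32; EF_J = 32+7 = 39
Expected project duration μ = 39 weeks. Critical path: B → E → I → J.

Variance along critical path = 2.778 + 1.000 + 7.111 + 4.000 = 14.889; σ = √14.889 = 3.859 weeks.
Z = (37 − 39) / 3.859 = -0.518
P(T ≤ 37) = Φ(-0.518) ≈ 0.302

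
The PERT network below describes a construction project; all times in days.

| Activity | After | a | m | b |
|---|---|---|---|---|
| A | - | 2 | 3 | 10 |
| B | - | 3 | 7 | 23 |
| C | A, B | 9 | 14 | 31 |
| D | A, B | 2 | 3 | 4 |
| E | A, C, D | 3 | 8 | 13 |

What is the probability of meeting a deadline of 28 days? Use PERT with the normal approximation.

0.169

te_A = (2 + 4·3 + 10)/6 = 24/6 = 4; σ²_A = ((10−2)/6)² = 1.778
te_B = (3 + 4·7 + 23)/6 = 54/6 = 9; σ²_B = ((23−3)/6)² = 11.111
te_C = (9 + 4·14 + 31)/6 = 96/6 = 16; σ²_C = ((31−9)/6)² = 13.444
te_D = (2 + 4·3 + 4)/6 = 18/6 = 3; σ²_D = ((4−2)/6)² = 0.111
te_E = (3 + 4·8 + 13)/6 = 48/6 = 8; σ²_E = ((13−3)/6)² = 2.778

Forward pass:
ES_A = 0; EF_A = 4
ES_B = 0; EF_B = 9
ES_C = max(EF_A=4, EF_B=9) = 9; EF_C = 9+16 = 25
ES_D = max(EF_A=4, EF_B=9) = 9; EF_D = 9+3 = 12
ES_E = max(EF_A=4, EF_C=25, EF_D=12) = 25; EF_E = 25+8 = 33
Expected project duration μ = 33 days. Critical path: B → C → E.

Variance along critical path = 11.111 + 13.444 + 2.778 = 27.333; σ = √27.333 = 5.228 days.
Z = (28 − 33) / 5.228 = -0.956
P(T ≤ 28) = Φ(-0.956) ≈ 0.169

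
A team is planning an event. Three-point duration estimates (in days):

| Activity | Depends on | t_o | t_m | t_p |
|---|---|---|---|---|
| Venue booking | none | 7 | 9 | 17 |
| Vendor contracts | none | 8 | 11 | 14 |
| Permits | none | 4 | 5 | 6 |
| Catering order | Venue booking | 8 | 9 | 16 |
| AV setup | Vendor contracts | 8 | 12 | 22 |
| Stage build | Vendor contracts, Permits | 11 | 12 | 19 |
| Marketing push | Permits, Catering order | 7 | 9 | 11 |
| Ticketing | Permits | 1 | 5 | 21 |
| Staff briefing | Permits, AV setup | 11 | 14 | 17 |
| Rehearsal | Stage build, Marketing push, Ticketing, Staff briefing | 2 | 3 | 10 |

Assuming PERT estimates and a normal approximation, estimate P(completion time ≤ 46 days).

te_Venue booking = (7 + 4·9 + 17)/6 = 60/6 = 10; σ²_Venue booking = ((17−7)/6)² = 2.778
te_Vendor contracts = (8 + 4·11 + 14)/6 = 66/6 = 11; σ²_Vendor contracts = ((14−8)/6)² = 1.000
te_Permits = (4 + 4·5 + 6)/6 = 30/6 = 5; σ²_Permits = ((6−4)/6)² = 0.111
te_Catering order = (8 + 4·9 + 16)/6 = 60/6 = 10; σ²_Catering order = ((16−8)/6)² = 1.778
te_AV setup = (8 + 4·12 + 22)/6 = 78/6 = 13; σ²_AV setup = ((22−8)/6)² = 5.444
te_Stage build = (11 + 4·12 + 19)/6 = 78/6 = 13; σ²_Stage build = ((19−11)/6)² = 1.778
te_Marketing push = (7 + 4·9 + 11)/6 = 54/6 = 9; σ²_Marketing push = ((11−7)/6)² = 0.444
te_Ticketing = (1 + 4·5 + 21)/6 = 42/6 = 7; σ²_Ticketing = ((21−1)/6)² = 11.111
te_Staff briefing = (11 + 4·14 + 17)/6 = 84/6 = 14; σ²_Staff briefing = ((17−11)/6)² = 1.000
te_Rehearsal = (2 + 4·3 + 10)/6 = 24/6 = 4; σ²_Rehearsal = ((10−2)/6)² = 1.778

Forward pass:
ES_Venue booking = 0; EF_Venue booking = 10
ES_Vendor contracts = 0; EF_Vendor contracts = 11
ES_Permits = 0; EF_Permits = 5
ES_Catering order = 10; EF_Catering order = 10+10 = 20
ES_AV setup = 11; EF_AV setup = 11+13 = 24
ES_Stage build = max(EF_Vendor contracts=11, EF_Permits=5) = 11; EF_Stage build = 11+13 = 24
ES_Marketing push = max(EF_Permits=5, EF_Catering order=20) = 20; EF_Marketing push = 20+9 = 29
ES_Ticketing = 5; EF_Ticketing = 5+7 = 12
ES_Staff briefing = max(EF_Permits=5, EF_AV setup=24) = 24; EF_Staff briefing = 24+14 = 38
ES_Rehearsal = max(EF_Stage build=24, EF_Marketing push=29, EF_Ticketing=12, EF_Staff briefing=38) = 38; EF_Rehearsal = 38+4 = 42
Expected project duration μ = 42 days. Critical path: Vendor contracts → AV setup → Staff briefing → Rehearsal.

Variance along critical path = 1.000 + 5.444 + 1.000 + 1.778 = 9.222; σ = √9.222 = 3.037 days.
Z = (46 − 42) / 3.037 = 1.317
P(T ≤ 46) = Φ(1.317) ≈ 0.906

0.906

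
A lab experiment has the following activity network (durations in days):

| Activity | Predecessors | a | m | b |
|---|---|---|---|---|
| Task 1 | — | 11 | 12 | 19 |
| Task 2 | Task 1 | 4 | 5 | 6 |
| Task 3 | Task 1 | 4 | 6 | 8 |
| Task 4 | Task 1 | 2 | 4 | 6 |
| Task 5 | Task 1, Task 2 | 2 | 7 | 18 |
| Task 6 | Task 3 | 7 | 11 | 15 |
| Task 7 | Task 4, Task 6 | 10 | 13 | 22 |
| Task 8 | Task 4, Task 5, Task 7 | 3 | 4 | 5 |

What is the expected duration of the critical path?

te_Task 1 = (11 + 4·12 + 19)/6 = 78/6 = 13
te_Task 2 = (4 + 4·5 + 6)/6 = 30/6 = 5
te_Task 3 = (4 + 4·6 + 8)/6 = 36/6 = 6
te_Task 4 = (2 + 4·4 + 6)/6 = 24/6 = 4
te_Task 5 = (2 + 4·7 + 18)/6 = 48/6 = 8
te_Task 6 = (7 + 4·11 + 15)/6 = 66/6 = 11
te_Task 7 = (10 + 4·13 + 22)/6 = 84/6 = 14
te_Task 8 = (3 + 4·4 + 5)/6 = 24/6 = 4

Forward pass:
ES_Task 1 = 0; EF_Task 1 = 13
ES_Task 2 = 13; EF_Task 2 = 13+5 = 18
ES_Task 3 = 13; EF_Task 3 = 13+6 = 19
ES_Task 4 = 13; EF_Task 4 = 13+4 = 17
ES_Task 5 = max(EF_Task 1=13, EF_Task 2=18) = 18; EF_Task 5 = 18+8 = 26
ES_Task 6 = 19; EF_Task 6 = 19+11 = 30
ES_Task 7 = max(EF_Task 4=17, EF_Task 6=30) = 30; EF_Task 7 = 30+14 = 44
ES_Task 8 = max(EF_Task 4=17, EF_Task 5=26, EF_Task 7=44) = 44; EF_Task 8 = 44+4 = 48
Expected project duration μ = 48 days. Critical path: Task 1 → Task 3 → Task 6 → Task 7 → Task 8.

48 days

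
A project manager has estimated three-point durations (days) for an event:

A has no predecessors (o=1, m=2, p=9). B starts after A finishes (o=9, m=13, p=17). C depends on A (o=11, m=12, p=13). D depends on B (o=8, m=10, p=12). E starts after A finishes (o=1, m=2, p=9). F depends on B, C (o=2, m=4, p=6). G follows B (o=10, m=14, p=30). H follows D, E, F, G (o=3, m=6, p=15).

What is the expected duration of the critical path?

te_A = (1 + 4·2 + 9)/6 = 18/6 = 3
te_B = (9 + 4·13 + 17)/6 = 78/6 = 13
te_C = (11 + 4·12 + 13)/6 = 72/6 = 12
te_D = (8 + 4·10 + 12)/6 = 60/6 = 10
te_E = (1 + 4·2 + 9)/6 = 18/6 = 3
te_F = (2 + 4·4 + 6)/6 = 24/6 = 4
te_G = (10 + 4·14 + 30)/6 = 96/6 = 16
te_H = (3 + 4·6 + 15)/6 = 42/6 = 7

Forward pass:
ES_A = 0; EF_A = 3
ES_B = 3; EF_B = 3+13 = 16
ES_C = 3; EF_C = 3+12 = 15
ES_D = 16; EF_D = 16+10 = 26
ES_E = 3; EF_E = 3+3 = 6
ES_F = max(EF_B=16, EF_C=15) = 16; EF_F = 16+4 = 20
ES_G = 16; EF_G = 16+16 = 32
ES_H = max(EF_D=26, EF_E=6, EF_F=20, EF_G=32) = 32; EF_H = 32+7 = 39
Expected project duration μ = 39 days. Critical path: A → B → G → H.

39 days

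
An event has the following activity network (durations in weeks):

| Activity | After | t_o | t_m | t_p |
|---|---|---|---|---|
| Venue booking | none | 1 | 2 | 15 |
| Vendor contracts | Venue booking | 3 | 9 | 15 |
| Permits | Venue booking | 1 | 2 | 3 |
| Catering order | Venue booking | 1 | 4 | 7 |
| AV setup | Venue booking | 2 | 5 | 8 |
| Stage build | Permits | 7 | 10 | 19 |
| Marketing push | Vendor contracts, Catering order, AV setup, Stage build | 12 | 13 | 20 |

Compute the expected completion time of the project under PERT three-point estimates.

te_Venue booking = (1 + 4·2 + 15)/6 = 24/6 = 4
te_Vendor contracts = (3 + 4·9 + 15)/6 = 54/6 = 9
te_Permits = (1 + 4·2 + 3)/6 = 12/6 = 2
te_Catering order = (1 + 4·4 + 7)/6 = 24/6 = 4
te_AV setup = (2 + 4·5 + 8)/6 = 30/6 = 5
te_Stage build = (7 + 4·10 + 19)/6 = 66/6 = 11
te_Marketing push = (12 + 4·13 + 20)/6 = 84/6 = 14

Forward pass:
ES_Venue booking = 0; EF_Venue booking = 4
ES_Vendor contracts = 4; EF_Vendor contracts = 4+9 = 13
ES_Permits = 4; EF_Permits = 4+2 = 6
ES_Catering order = 4; EF_Catering order = 4+4 = 8
ES_AV setup = 4; EF_AV setup = 4+5 = 9
ES_Stage build = 6; EF_Stage build = 6+11 = 17
ES_Marketing push = max(EF_Vendor contracts=13, EF_Catering order=8, EF_AV setup=9, EF_Stage build=17) = 17; EF_Marketing push = 17+14 = 31
Expected project duration μ = 31 weeks. Critical path: Venue booking → Permits → Stage build → Marketing push.

31 weeks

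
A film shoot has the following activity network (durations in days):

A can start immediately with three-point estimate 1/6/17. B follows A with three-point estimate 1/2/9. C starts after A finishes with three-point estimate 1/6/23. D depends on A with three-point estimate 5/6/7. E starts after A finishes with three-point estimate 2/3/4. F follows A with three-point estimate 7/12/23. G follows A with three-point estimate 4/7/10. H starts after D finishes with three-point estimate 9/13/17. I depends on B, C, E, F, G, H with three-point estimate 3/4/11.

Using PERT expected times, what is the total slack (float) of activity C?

te_A = (1 + 4·6 + 17)/6 = 42/6 = 7
te_B = (1 + 4·2 + 9)/6 = 18/6 = 3
te_C = (1 + 4·6 + 23)/6 = 48/6 = 8
te_D = (5 + 4·6 + 7)/6 = 36/6 = 6
te_E = (2 + 4·3 + 4)/6 = 18/6 = 3
te_F = (7 + 4·12 + 23)/6 = 78/6 = 13
te_G = (4 + 4·7 + 10)/6 = 42/6 = 7
te_H = (9 + 4·13 + 17)/6 = 78/6 = 13
te_I = (3 + 4·4 + 11)/6 = 30/6 = 5

Forward pass:
ES_A = 0; EF_A = 7
ES_B = 7; EF_B = 7+3 = 10
ES_C = 7; EF_C = 7+8 = 15
ES_D = 7; EF_D = 7+6 = 13
ES_E = 7; EF_E = 7+3 = 10
ES_F = 7; EF_F = 7+13 = 20
ES_G = 7; EF_G = 7+7 = 14
ES_H = 13; EF_H = 13+13 = 26
ES_I = max(EF_B=10, EF_C=15, EF_E=10, EF_F=20, EF_G=14, EF_H=26) = 26; EF_I = 26+5 = 31
Expected project duration μ = 31 days. Critical path: A → D → H → I.

Backward pass:
LF_I = 31; LS_I = 31−5 = 26
LF_H = LS_I = 26; LS_H = 26−13 = 13
LF_G = LS_I = 26; LS_G = 26−7 = 19
LF_F = LS_I = 26; LS_F = 26−13 = 13
LF_E = LS_I = 26; LS_E = 26−3 = 23
LF_D = LS_H = 13; LS_D = 13−6 = 7
LF_C = LS_I = 26; LS_C = 26−8 = 18
LF_B = LS_I = 26; LS_B = 26−3 = 23
LF_A = min(LS_B=23, LS_C=18, LS_D=7, LS_E=23, LS_F=13, LS_G=19) = 7; LS_A = 7−7 = 0
Slack_C = LS_C − ES_C = 18 − 7 = 11

11 days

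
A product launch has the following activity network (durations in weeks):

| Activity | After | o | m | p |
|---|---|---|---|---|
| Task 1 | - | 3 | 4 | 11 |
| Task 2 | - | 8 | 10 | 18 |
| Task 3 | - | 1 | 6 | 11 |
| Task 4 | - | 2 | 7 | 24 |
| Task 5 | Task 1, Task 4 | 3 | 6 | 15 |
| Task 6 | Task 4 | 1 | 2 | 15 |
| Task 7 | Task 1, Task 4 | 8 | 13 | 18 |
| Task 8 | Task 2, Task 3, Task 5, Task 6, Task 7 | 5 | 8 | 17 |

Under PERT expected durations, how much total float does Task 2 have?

11 weeks

te_Task 1 = (3 + 4·4 + 11)/6 = 30/6 = 5
te_Task 2 = (8 + 4·10 + 18)/6 = 66/6 = 11
te_Task 3 = (1 + 4·6 + 11)/6 = 36/6 = 6
te_Task 4 = (2 + 4·7 + 24)/6 = 54/6 = 9
te_Task 5 = (3 + 4·6 + 15)/6 = 42/6 = 7
te_Task 6 = (1 + 4·2 + 15)/6 = 24/6 = 4
te_Task 7 = (8 + 4·13 + 18)/6 = 78/6 = 13
te_Task 8 = (5 + 4·8 + 17)/6 = 54/6 = 9

Forward pass:
ES_Task 1 = 0; EF_Task 1 = 5
ES_Task 2 = 0; EF_Task 2 = 11
ES_Task 3 = 0; EF_Task 3 = 6
ES_Task 4 = 0; EF_Task 4 = 9
ES_Task 5 = max(EF_Task 1=5, EF_Task 4=9) = 9; EF_Task 5 = 9+7 = 16
ES_Task 6 = 9; EF_Task 6 = 9+4 = 13
ES_Task 7 = max(EF_Task 1=5, EF_Task 4=9) = 9; EF_Task 7 = 9+13 = 22
ES_Task 8 = max(EF_Task 2=11, EF_Task 3=6, EF_Task 5=16, EF_Task 6=13, EF_Task 7=22) = 22; EF_Task 8 = 22+9 = 31
Expected project duration μ = 31 weeks. Critical path: Task 4 → Task 7 → Task 8.

Backward pass:
LF_Task 8 = 31; LS_Task 8 = 31−9 = 22
LF_Task 7 = LS_Task 8 = 22; LS_Task 7 = 22−13 = 9
LF_Task 6 = LS_Task 8 = 22; LS_Task 6 = 22−4 = 18
LF_Task 5 = LS_Task 8 = 22; LS_Task 5 = 22−7 = 15
LF_Task 4 = min(LS_Task 5=15, LS_Task 6=18, LS_Task 7=9) = 9; LS_Task 4 = 9−9 = 0
LF_Task 3 = LS_Task 8 = 22; LS_Task 3 = 22−6 = 16
LF_Task 2 = LS_Task 8 = 22; LS_Task 2 = 22−11 = 11
LF_Task 1 = min(LS_Task 5=15, LS_Task 7=9) = 9; LS_Task 1 = 9−5 = 4
Slack_Task 2 = LS_Task 2 − ES_Task 2 = 11 − 0 = 11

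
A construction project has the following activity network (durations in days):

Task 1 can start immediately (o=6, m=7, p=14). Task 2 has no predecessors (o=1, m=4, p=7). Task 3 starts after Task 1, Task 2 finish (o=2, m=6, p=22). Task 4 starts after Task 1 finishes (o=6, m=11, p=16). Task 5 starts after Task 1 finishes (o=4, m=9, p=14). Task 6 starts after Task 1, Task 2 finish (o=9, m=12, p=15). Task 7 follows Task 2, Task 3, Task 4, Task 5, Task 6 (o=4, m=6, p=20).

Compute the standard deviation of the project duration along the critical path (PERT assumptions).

3.14 days

te_Task 1 = (6 + 4·7 + 14)/6 = 48/6 = 8; σ²_Task 1 = ((14−6)/6)² = 1.778
te_Task 2 = (1 + 4·4 + 7)/6 = 24/6 = 4; σ²_Task 2 = ((7−1)/6)² = 1.000
te_Task 3 = (2 + 4·6 + 22)/6 = 48/6 = 8; σ²_Task 3 = ((22−2)/6)² = 11.111
te_Task 4 = (6 + 4·11 + 16)/6 = 66/6 = 11; σ²_Task 4 = ((16−6)/6)² = 2.778
te_Task 5 = (4 + 4·9 + 14)/6 = 54/6 = 9; σ²_Task 5 = ((14−4)/6)² = 2.778
te_Task 6 = (9 + 4·12 + 15)/6 = 72/6 = 12; σ²_Task 6 = ((15−9)/6)² = 1.000
te_Task 7 = (4 + 4·6 + 20)/6 = 48/6 = 8; σ²_Task 7 = ((20−4)/6)² = 7.111

Forward pass:
ES_Task 1 = 0; EF_Task 1 = 8
ES_Task 2 = 0; EF_Task 2 = 4
ES_Task 3 = max(EF_Task 1=8, EF_Task 2=4) = 8; EF_Task 3 = 8+8 = 16
ES_Task 4 = 8; EF_Task 4 = 8+11 = 19
ES_Task 5 = 8; EF_Task 5 = 8+9 = 17
ES_Task 6 = max(EF_Task 1=8, EF_Task 2=4) = 8; EF_Task 6 = 8+12 = 20
ES_Task 7 = max(EF_Task 2=4, EF_Task 3=16, EF_Task 4=19, EF_Task 5=17, EF_Task 6=20) = 20; EF_Task 7 = 20+8 = 28
Expected project duration μ = 28 days. Critical path: Task 1 → Task 6 → Task 7.

Variance along critical path = 1.778 + 1.000 + 7.111 = 9.889
σ = √9.889 = 3.145 days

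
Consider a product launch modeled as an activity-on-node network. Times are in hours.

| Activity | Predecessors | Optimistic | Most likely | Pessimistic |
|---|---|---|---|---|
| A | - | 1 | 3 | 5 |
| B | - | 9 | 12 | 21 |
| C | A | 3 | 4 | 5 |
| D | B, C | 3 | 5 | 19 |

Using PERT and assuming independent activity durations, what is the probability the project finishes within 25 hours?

0.933

te_A = (1 + 4·3 + 5)/6 = 18/6 = 3; σ²_A = ((5−1)/6)² = 0.444
te_B = (9 + 4·12 + 21)/6 = 78/6 = 13; σ²_B = ((21−9)/6)² = 4.000
te_C = (3 + 4·4 + 5)/6 = 24/6 = 4; σ²_C = ((5−3)/6)² = 0.111
te_D = (3 + 4·5 + 19)/6 = 42/6 = 7; σ²_D = ((19−3)/6)² = 7.111

Forward pass:
ES_A = 0; EF_A = 3
ES_B = 0; EF_B = 13
ES_C = 3; EF_C = 3+4 = 7
ES_D = max(EF_B=13, EF_C=7) = 13; EF_D = 13+7 = 20
Expected project duration μ = 20 hours. Critical path: B → D.

Variance along critical path = 4.000 + 7.111 = 11.111; σ = √11.111 = 3.333 hours.
Z = (25 − 20) / 3.333 = 1.500
P(T ≤ 25) = Φ(1.500) ≈ 0.933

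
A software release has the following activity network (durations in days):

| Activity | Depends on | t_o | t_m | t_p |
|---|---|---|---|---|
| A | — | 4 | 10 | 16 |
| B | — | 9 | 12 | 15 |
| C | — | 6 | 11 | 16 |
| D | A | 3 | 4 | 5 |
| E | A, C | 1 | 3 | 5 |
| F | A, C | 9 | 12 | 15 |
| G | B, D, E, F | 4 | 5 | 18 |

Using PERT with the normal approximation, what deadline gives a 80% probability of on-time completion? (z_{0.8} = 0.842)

32.6 days

te_A = (4 + 4·10 + 16)/6 = 60/6 = 10; σ²_A = ((16−4)/6)² = 4.000
te_B = (9 + 4·12 + 15)/6 = 72/6 = 12; σ²_B = ((15−9)/6)² = 1.000
te_C = (6 + 4·11 + 16)/6 = 66/6 = 11; σ²_C = ((16−6)/6)² = 2.778
te_D = (3 + 4·4 + 5)/6 = 24/6 = 4; σ²_D = ((5−3)/6)² = 0.111
te_E = (1 + 4·3 + 5)/6 = 18/6 = 3; σ²_E = ((5−1)/6)² = 0.444
te_F = (9 + 4·12 + 15)/6 = 72/6 = 12; σ²_F = ((15−9)/6)² = 1.000
te_G = (4 + 4·5 + 18)/6 = 42/6 = 7; σ²_G = ((18−4)/6)² = 5.444

Forward pass:
ES_A = 0; EF_A = 10
ES_B = 0; EF_B = 12
ES_C = 0; EF_C = 11
ES_D = 10; EF_D = 10+4 = 14
ES_E = max(EF_A=10, EF_C=11) = 11; EF_E = 11+3 = 14
ES_F = max(EF_A=10, EF_C=11) = 11; EF_F = 11+12 = 23
ES_G = max(EF_B=12, EF_D=14, EF_E=14, EF_F=23) = 23; EF_G = 23+7 = 30
Expected project duration μ = 30 days. Critical path: C → F → G.

Variance along critical path = 2.778 + 1.000 + 5.444 = 9.222; σ = 3.037 days.
D = μ + z·σ = 30 + 0.842·3.037 = 32.6 days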